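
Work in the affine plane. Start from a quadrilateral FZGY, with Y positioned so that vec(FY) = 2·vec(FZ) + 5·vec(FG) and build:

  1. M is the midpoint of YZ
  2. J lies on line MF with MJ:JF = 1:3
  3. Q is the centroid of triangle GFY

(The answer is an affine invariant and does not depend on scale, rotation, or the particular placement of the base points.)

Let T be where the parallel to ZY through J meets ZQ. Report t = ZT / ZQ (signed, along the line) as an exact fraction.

t = 15/44

Set F = (0, 0), Z = (1, 0), G = (0, 1), Y = (2, 5); any affine frame gives the same invariant.
1. M is the midpoint of YZ ⇒ M = (3/2, 5/2)
2. J lies on line MF with MJ:JF = 1:3 ⇒ J = (9/8, 15/8)
3. Q is the centroid of triangle GFY ⇒ Q = (2/3, 2)
through J parallel to ZY: direction (1, 5); meets ZQ at T = (39/44, 15/22)
T = Z + t·(Q−Z) with t = 15/44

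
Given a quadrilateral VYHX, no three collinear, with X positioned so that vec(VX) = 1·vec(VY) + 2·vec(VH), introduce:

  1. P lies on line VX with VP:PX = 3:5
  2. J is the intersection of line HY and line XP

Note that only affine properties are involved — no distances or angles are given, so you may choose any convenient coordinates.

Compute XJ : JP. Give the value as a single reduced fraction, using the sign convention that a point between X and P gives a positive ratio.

Work in coordinates with V = (0, 0), Y = (1, 0), H = (0, 1), X = (1, 2).
1. P lies on line VX with VP:PX = 3:5 ⇒ P = (3/8, 3/4)
2. J is the intersection of line HY and line XP ⇒ J = (1/3, 2/3)
J = X + t·(P−X) with t = 16/15, so XJ:JP = t:(1−t) = 16/15:-1/15

XJ:JP = -16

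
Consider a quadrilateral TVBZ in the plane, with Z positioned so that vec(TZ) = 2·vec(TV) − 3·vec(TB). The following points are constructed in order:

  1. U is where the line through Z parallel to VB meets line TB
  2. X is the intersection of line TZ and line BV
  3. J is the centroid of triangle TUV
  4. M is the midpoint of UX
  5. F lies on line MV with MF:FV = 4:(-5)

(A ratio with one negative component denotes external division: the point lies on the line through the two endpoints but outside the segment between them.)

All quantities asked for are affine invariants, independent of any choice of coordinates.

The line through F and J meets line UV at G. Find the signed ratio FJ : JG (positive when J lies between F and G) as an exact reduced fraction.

Assign T = (0, 0), V = (1, 0), B = (0, 1), Z = (2, -3) — the answer is frame-independent, so this choice is without loss of generality.
1. U is where the line through Z parallel to VB meets line TB ⇒ U = (0, -1)
2. X is the intersection of line TZ and line BV ⇒ X = (-2, 3)
3. J is the centroid of triangle TUV ⇒ J = (1/3, -1/3)
4. M is the midpoint of UX ⇒ M = (-1, 1)
5. F lies on line MV with MF:FV = 4:(-5) ⇒ F = (-9, 5)
line FJ meets UV at G = (6/11, -5/11)
J = F + t·(G−F) with t = 44/45, so FJ:JG = 44/45:1/45

FJ:JG = 44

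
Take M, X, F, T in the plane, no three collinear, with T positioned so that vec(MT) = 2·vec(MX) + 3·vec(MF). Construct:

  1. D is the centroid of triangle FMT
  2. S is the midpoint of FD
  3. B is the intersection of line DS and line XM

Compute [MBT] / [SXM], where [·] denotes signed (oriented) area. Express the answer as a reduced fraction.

Set M = (0, 0), X = (1, 0), F = (0, 1), T = (2, 3); any affine frame gives the same invariant.
1. D is the centroid of triangle FMT ⇒ D = (2/3, 4/3)
2. S is the midpoint of FD ⇒ S = (1/3, 7/6)
3. B is the intersection of line DS and line XM ⇒ B = (-2, 0)
2·[MBT] = -6, 2·[SXM] = -7/6
[MBT]:[SXM] = -6:-7/6 = 36/7

[MBT]:[SXM] = 36/7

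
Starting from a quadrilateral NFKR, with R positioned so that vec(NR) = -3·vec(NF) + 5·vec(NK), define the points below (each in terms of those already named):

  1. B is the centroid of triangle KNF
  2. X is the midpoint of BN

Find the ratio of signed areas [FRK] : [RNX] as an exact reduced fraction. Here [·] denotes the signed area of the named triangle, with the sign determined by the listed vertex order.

[FRK]:[RNX] = 3/4

Choose coordinates N = (0, 0), F = (1, 0), K = (0, 1), R = (-3, 5).
1. B is the centroid of triangle KNF ⇒ B = (1/3, 1/3)
2. X is the midpoint of BN ⇒ X = (1/6, 1/6)
2·[FRK] = 1, 2·[RNX] = 4/3
[FRK]:[RNX] = 1:4/3 = 3/4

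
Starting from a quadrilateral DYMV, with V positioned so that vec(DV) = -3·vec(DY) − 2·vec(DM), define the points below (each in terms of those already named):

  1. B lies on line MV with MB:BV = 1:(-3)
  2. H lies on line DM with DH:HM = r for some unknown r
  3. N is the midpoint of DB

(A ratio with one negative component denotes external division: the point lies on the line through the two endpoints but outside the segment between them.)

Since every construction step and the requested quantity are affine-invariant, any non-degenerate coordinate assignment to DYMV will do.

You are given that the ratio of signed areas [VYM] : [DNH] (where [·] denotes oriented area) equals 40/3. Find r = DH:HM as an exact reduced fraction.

r = 3/2

Assign D = (0, 0), Y = (1, 0), M = (0, 1), V = (-3, -2) — the answer is frame-independent, so this choice is without loss of generality.
1. B lies on line MV with MB:BV = 1:(-3) ⇒ B = (3/2, 5/2)
2. With DH:HM = r, write λ = r/(r+1) so H = D + λ·(M−D); H is affine-linear in λ
3. N is the midpoint of DB ⇒ N = (3/4, 5/4)
Every point depending on H is an affine combination of H and λ-independent points, so each such coordinate is linear in λ; the λ² term in each signed area is a multiple of (M−D)×(M−D) = 0, so 2·[VYM] and 2·[DNH] are each linear in λ. Evaluating at λ=0 and λ=1:
  2·[VYM] = 6,   2·[DNH] = 3/4·λ
So [VYM]:[DNH] = (6) / (3/4·λ). Setting this equal to 40/3:
  6 = 40/3·(3/4·λ)  ⇒  λ = 3/5
Then r = λ/(1−λ) = (3/5)/(2/5) = 3/2. Check: with r = 3/2, H = (0, 3/5) and [VYM]:[DNH] = 40/3 as required.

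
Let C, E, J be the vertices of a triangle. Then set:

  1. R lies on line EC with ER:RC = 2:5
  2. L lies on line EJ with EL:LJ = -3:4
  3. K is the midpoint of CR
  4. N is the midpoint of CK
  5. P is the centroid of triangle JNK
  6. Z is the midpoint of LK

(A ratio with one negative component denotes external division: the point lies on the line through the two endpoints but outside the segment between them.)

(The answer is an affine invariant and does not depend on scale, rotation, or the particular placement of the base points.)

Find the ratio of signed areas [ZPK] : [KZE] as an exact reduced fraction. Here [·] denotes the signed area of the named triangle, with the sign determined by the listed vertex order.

[ZPK]:[KZE] = 19/54

Work in coordinates with C = (0, 0), E = (1, 0), J = (0, 1).
1. R lies on line EC with ER:RC = 2:5 ⇒ R = (5/7, 0)
2. L lies on line EJ with EL:LJ = -3:4 ⇒ L = (4, -3)
3. K is the midpoint of CR ⇒ K = (5/14, 0)
4. N is the midpoint of CK ⇒ N = (5/28, 0)
5. P is the centroid of triangle JNK ⇒ P = (5/28, 1/3)
6. Z is the midpoint of LK ⇒ Z = (61/28, -3/2)
2·[ZPK] = 19/56, 2·[KZE] = 27/28
[ZPK]:[KZE] = 19/56:27/28 = 19/54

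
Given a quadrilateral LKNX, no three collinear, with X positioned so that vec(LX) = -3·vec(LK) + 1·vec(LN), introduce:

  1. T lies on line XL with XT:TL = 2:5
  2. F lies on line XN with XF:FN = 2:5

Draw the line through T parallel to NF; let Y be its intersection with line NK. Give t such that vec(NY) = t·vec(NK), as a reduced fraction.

t = 2/7

Work in coordinates with L = (0, 0), K = (1, 0), N = (0, 1), X = (-3, 1).
1. T lies on line XL with XT:TL = 2:5 ⇒ T = (-15/7, 5/7)
2. F lies on line XN with XF:FN = 2:5 ⇒ F = (-15/7, 1)
through T parallel to NF: direction (-15/7, 0); meets NK at Y = (2/7, 5/7)
Y = N + t·(K−N) with t = 2/7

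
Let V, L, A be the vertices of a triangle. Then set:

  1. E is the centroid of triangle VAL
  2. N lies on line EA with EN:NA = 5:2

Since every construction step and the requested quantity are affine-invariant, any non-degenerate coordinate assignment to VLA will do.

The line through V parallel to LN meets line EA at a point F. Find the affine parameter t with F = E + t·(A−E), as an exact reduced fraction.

t = -12/7

Work in coordinates with V = (0, 0), L = (1, 0), A = (0, 1).
1. E is the centroid of triangle VAL ⇒ E = (1/3, 1/3)
2. N lies on line EA with EN:NA = 5:2 ⇒ N = (2/21, 17/21)
through V parallel to LN: direction (-19/21, 17/21); meets EA at F = (19/21, -17/21)
F = E + t·(A−E) with t = -12/7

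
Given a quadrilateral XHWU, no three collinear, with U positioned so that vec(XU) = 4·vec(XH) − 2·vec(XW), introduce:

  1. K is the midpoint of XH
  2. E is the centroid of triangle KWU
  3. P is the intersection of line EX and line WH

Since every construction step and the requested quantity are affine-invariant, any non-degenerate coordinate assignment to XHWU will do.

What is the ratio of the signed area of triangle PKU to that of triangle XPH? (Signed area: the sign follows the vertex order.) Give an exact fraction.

Set X = (0, 0), H = (1, 0), W = (0, 1), U = (4, -2); any affine frame gives the same invariant.
1. K is the midpoint of XH ⇒ K = (1/2, 0)
2. E is the centroid of triangle KWU ⇒ E = (3/2, -1/3)
3. P is the intersection of line EX and line WH ⇒ P = (9/7, -2/7)
2·[PKU] = 4/7, 2·[XPH] = 2/7
[PKU]:[XPH] = 4/7:2/7 = 2

[PKU]:[XPH] = 2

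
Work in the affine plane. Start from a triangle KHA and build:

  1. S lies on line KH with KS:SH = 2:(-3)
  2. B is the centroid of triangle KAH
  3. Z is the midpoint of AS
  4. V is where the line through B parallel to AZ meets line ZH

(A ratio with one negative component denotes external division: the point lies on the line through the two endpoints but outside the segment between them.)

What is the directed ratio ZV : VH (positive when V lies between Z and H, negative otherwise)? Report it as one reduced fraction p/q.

Choose coordinates K = (0, 0), H = (1, 0), A = (0, 1).
1. S lies on line KH with KS:SH = 2:(-3) ⇒ S = (-2, 0)
2. B is the centroid of triangle KAH ⇒ B = (1/3, 1/3)
3. Z is the midpoint of AS ⇒ Z = (-1, 1/2)
4. V is where the line through B parallel to AZ meets line ZH ⇒ V = (1/9, 2/9)
V = Z + t·(H−Z) with t = 5/9, so ZV:VH = t:(1−t) = 5/9:4/9

ZV:VH = 5/4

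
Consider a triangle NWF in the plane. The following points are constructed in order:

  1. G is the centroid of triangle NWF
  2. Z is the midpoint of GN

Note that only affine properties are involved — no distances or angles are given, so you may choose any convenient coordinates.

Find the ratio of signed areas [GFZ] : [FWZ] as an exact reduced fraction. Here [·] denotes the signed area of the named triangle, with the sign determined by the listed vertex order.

[GFZ]:[FWZ] = -1/4

Choose coordinates N = (0, 0), W = (1, 0), F = (0, 1).
1. G is the centroid of triangle NWF ⇒ G = (1/3, 1/3)
2. Z is the midpoint of GN ⇒ Z = (1/6, 1/6)
2·[GFZ] = 1/6, 2·[FWZ] = -2/3
[GFZ]:[FWZ] = 1/6:-2/3 = -1/4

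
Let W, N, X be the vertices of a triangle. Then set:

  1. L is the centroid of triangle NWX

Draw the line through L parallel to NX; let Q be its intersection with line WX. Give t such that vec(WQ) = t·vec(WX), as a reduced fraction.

t = 2/3

Set W = (0, 0), N = (1, 0), X = (0, 1); any affine frame gives the same invariant.
1. L is the centroid of triangle NWX ⇒ L = (1/3, 1/3)
through L parallel to NX: direction (-1, 1); meets WX at Q = (0, 2/3)
Q = W + t·(X−W) with t = 2/3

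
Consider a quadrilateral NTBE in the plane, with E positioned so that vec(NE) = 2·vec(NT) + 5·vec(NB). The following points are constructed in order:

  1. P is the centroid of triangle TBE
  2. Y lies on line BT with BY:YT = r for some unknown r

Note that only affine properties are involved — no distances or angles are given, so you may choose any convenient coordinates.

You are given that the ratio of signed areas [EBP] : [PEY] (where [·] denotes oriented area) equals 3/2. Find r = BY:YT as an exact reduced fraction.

Set N = (0, 0), T = (1, 0), B = (0, 1), E = (2, 5); any affine frame gives the same invariant.
1. P is the centroid of triangle TBE ⇒ P = (1, 2)
2. With BY:YT = r, write λ = r/(r+1) so Y = B + λ·(T−B); Y is affine-linear in λ
Every point depending on Y is an affine combination of Y and λ-independent points, so each such coordinate is linear in λ; the λ² term in each signed area is a multiple of (T−B)×(T−B) = 0, so 2·[EBP] and 2·[PEY] are each linear in λ. Evaluating at λ=0 and λ=1:
  2·[EBP] = 2,   2·[PEY] = -4·λ + 2
So [EBP]:[PEY] = (2) / (-4·λ + 2). Setting this equal to 3/2:
  2 = 3/2·(-4·λ + 2)  ⇒  λ = 1/6
Then r = λ/(1−λ) = (1/6)/(5/6) = 1/5. Check: with r = 1/5, Y = (1/6, 5/6) and [EBP]:[PEY] = 3/2 as required.

r = 1/5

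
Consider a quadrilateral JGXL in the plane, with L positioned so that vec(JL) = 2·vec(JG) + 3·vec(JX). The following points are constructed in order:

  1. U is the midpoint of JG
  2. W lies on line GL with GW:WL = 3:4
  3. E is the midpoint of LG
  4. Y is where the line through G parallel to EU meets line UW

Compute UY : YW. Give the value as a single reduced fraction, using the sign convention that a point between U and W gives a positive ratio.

Assign J = (0, 0), G = (1, 0), X = (0, 1), L = (2, 3) — the answer is frame-independent, so this choice is without loss of generality.
1. U is the midpoint of JG ⇒ U = (1/2, 0)
2. W lies on line GL with GW:WL = 3:4 ⇒ W = (10/7, 9/7)
3. E is the midpoint of LG ⇒ E = (3/2, 3/2)
4. Y is where the line through G parallel to EU meets line UW ⇒ Y = (7, 9)
Y = U + t·(W−U) with t = 7, so UY:YW = t:(1−t) = 7:-6

UY:YW = -7/6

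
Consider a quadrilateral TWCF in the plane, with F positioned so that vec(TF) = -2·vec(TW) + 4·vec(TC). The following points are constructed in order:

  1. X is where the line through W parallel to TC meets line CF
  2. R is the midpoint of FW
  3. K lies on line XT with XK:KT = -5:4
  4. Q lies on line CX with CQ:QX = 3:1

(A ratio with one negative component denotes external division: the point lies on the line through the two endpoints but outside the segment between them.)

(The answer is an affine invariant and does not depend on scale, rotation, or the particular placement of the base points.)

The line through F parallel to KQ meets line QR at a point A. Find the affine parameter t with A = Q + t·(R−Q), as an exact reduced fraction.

t = 220/119

Assign T = (0, 0), W = (1, 0), C = (0, 1), F = (-2, 4) — the answer is frame-independent, so this choice is without loss of generality.
1. X is where the line through W parallel to TC meets line CF ⇒ X = (1, -1/2)
2. R is the midpoint of FW ⇒ R = (-1/2, 2)
3. K lies on line XT with XK:KT = -5:4 ⇒ K = (-4, 2)
4. Q lies on line CX with CQ:QX = 3:1 ⇒ Q = (3/4, -1/8)
through F parallel to KQ: direction (19/4, -17/8); meets QR at A = (-743/476, 213/56)
A = Q + t·(R−Q) with t = 220/119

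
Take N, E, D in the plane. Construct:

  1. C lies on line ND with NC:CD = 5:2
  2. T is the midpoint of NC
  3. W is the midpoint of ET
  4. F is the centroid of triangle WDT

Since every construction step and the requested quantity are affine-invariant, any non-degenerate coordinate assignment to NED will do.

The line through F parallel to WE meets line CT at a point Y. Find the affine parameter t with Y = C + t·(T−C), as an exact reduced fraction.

Assign N = (0, 0), E = (1, 0), D = (0, 1) — the answer is frame-independent, so this choice is without loss of generality.
1. C lies on line ND with NC:CD = 5:2 ⇒ C = (0, 5/7)
2. T is the midpoint of NC ⇒ T = (0, 5/14)
3. W is the midpoint of ET ⇒ W = (1/2, 5/28)
4. F is the centroid of triangle WDT ⇒ F = (1/6, 43/84)
through F parallel to WE: direction (1/2, -5/28); meets CT at Y = (0, 4/7)
Y = C + t·(T−C) with t = 2/5

t = 2/5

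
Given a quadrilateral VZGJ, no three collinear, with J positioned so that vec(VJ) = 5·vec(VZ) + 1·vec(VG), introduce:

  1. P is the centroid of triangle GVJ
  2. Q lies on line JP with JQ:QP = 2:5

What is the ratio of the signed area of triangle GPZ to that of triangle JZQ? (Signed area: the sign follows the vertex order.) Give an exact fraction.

[GPZ]:[JZQ] = 7/3

Work in coordinates with V = (0, 0), Z = (1, 0), G = (0, 1), J = (5, 1).
1. P is the centroid of triangle GVJ ⇒ P = (5/3, 2/3)
2. Q lies on line JP with JQ:QP = 2:5 ⇒ Q = (85/21, 19/21)
2·[GPZ] = -4/3, 2·[JZQ] = -4/7
[GPZ]:[JZQ] = -4/3:-4/7 = 7/3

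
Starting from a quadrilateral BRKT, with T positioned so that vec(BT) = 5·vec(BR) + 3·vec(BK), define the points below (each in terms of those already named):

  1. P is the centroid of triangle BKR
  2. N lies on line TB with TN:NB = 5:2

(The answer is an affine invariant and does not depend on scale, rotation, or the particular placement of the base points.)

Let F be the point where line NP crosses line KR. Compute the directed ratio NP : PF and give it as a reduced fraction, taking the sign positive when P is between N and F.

Set B = (0, 0), R = (1, 0), K = (0, 1), T = (5, 3); any affine frame gives the same invariant.
1. P is the centroid of triangle BKR ⇒ P = (1/3, 1/3)
2. N lies on line TB with TN:NB = 5:2 ⇒ N = (10/7, 6/7)
line NP meets KR at F = (19/34, 15/34)
P = N + t·(F−N) with t = 34/27, so NP:PF = 34/27:-7/27

NP:PF = -34/7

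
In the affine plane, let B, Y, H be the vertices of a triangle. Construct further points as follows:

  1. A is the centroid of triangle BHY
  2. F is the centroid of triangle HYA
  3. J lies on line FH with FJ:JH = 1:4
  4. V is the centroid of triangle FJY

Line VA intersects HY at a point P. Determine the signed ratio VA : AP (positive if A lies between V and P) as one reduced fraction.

Set B = (0, 0), Y = (1, 0), H = (0, 1); any affine frame gives the same invariant.
1. A is the centroid of triangle BHY ⇒ A = (1/3, 1/3)
2. F is the centroid of triangle HYA ⇒ F = (4/9, 4/9)
3. J lies on line FH with FJ:JH = 1:4 ⇒ J = (16/45, 5/9)
4. V is the centroid of triangle FJY ⇒ V = (3/5, 1/3)
line VA meets HY at P = (2/3, 1/3)
A = V + t·(P−V) with t = -4, so VA:AP = -4:5

VA:AP = -4/5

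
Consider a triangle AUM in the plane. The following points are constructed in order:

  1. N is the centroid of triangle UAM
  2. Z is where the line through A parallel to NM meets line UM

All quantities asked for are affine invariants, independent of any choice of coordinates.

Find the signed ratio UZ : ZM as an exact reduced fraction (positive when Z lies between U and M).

Choose coordinates A = (0, 0), U = (1, 0), M = (0, 1).
1. N is the centroid of triangle UAM ⇒ N = (1/3, 1/3)
2. Z is where the line through A parallel to NM meets line UM ⇒ Z = (-1, 2)
Z = U + t·(M−U) with t = 2, so UZ:ZM = t:(1−t) = 2:-1

UZ:ZM = -2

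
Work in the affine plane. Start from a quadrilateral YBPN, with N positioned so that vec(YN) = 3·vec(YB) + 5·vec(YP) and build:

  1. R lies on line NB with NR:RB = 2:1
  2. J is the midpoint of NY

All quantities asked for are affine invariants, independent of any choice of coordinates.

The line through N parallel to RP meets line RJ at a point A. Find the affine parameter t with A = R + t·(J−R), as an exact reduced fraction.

Work in coordinates with Y = (0, 0), B = (1, 0), P = (0, 1), N = (3, 5).
1. R lies on line NB with NR:RB = 2:1 ⇒ R = (5/3, 5/3)
2. J is the midpoint of NY ⇒ J = (3/2, 5/2)
through N parallel to RP: direction (-5/3, -2/3); meets RJ at A = (31/27, 115/27)
A = R + t·(J−R) with t = 28/9

t = 28/9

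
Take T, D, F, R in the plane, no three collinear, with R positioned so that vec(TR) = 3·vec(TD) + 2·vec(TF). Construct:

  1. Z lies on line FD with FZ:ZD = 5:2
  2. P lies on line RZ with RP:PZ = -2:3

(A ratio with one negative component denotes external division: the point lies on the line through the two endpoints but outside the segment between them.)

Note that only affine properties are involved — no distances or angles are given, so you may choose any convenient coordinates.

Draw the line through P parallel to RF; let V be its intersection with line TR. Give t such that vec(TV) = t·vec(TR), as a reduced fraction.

t = 61/21

Choose coordinates T = (0, 0), D = (1, 0), F = (0, 1), R = (3, 2).
1. Z lies on line FD with FZ:ZD = 5:2 ⇒ Z = (5/7, 2/7)
2. P lies on line RZ with RP:PZ = -2:3 ⇒ P = (53/7, 38/7)
through P parallel to RF: direction (-3, -1); meets TR at V = (61/7, 122/21)
V = T + t·(R−T) with t = 61/21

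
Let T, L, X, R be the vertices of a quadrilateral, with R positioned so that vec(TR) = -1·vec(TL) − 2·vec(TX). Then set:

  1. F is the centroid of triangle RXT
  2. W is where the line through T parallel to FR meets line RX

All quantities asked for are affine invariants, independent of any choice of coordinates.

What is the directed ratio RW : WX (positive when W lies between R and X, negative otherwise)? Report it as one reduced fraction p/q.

RW:WX = -1/2

Choose coordinates T = (0, 0), L = (1, 0), X = (0, 1), R = (-1, -2).
1. F is the centroid of triangle RXT ⇒ F = (-1/3, -1/3)
2. W is where the line through T parallel to FR meets line RX ⇒ W = (-2, -5)
W = R + t·(X−R) with t = -1, so RW:WX = t:(1−t) = -1:2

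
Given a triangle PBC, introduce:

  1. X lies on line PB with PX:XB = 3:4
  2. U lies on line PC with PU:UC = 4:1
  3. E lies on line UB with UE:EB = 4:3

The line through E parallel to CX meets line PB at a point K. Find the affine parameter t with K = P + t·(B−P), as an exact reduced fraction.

t = 176/245

Assign P = (0, 0), B = (1, 0), C = (0, 1) — the answer is frame-independent, so this choice is without loss of generality.
1. X lies on line PB with PX:XB = 3:4 ⇒ X = (3/7, 0)
2. U lies on line PC with PU:UC = 4:1 ⇒ U = (0, 4/5)
3. E lies on line UB with UE:EB = 4:3 ⇒ E = (4/7, 12/35)
through E parallel to CX: direction (3/7, -1); meets PB at K = (176/245, 0)
K = P + t·(B−P) with t = 176/245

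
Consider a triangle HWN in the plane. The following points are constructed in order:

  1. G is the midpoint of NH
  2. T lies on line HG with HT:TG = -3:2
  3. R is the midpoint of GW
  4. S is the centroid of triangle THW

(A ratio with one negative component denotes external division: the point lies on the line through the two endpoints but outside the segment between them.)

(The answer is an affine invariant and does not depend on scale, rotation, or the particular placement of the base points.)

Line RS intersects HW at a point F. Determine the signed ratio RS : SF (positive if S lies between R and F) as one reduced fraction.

RS:SF = -1/2

Choose coordinates H = (0, 0), W = (1, 0), N = (0, 1).
1. G is the midpoint of NH ⇒ G = (0, 1/2)
2. T lies on line HG with HT:TG = -3:2 ⇒ T = (0, 3/2)
3. R is the midpoint of GW ⇒ R = (1/2, 1/4)
4. S is the centroid of triangle THW ⇒ S = (1/3, 1/2)
line RS meets HW at F = (2/3, 0)
S = R + t·(F−R) with t = -1, so RS:SF = -1:2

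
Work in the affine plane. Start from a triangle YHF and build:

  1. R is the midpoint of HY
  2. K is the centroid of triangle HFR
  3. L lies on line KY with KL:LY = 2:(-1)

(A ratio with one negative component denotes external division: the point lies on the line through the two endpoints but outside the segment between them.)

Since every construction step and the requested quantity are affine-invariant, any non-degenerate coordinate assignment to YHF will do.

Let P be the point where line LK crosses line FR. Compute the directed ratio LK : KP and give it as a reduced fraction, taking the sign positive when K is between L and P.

LK:KP = -8

Set Y = (0, 0), H = (1, 0), F = (0, 1); any affine frame gives the same invariant.
1. R is the midpoint of HY ⇒ R = (1/2, 0)
2. K is the centroid of triangle HFR ⇒ K = (1/2, 1/3)
3. L lies on line KY with KL:LY = 2:(-1) ⇒ L = (-1/2, -1/3)
line LK meets FR at P = (3/8, 1/4)
K = L + t·(P−L) with t = 8/7, so LK:KP = 8/7:-1/7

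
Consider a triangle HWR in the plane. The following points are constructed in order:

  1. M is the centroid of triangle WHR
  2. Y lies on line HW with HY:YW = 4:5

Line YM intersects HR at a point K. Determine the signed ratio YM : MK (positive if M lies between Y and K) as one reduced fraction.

YM:MK = 1/3

Work in coordinates with H = (0, 0), W = (1, 0), R = (0, 1).
1. M is the centroid of triangle WHR ⇒ M = (1/3, 1/3)
2. Y lies on line HW with HY:YW = 4:5 ⇒ Y = (4/9, 0)
line YM meets HR at K = (0, 4/3)
M = Y + t·(K−Y) with t = 1/4, so YM:MK = 1/4:3/4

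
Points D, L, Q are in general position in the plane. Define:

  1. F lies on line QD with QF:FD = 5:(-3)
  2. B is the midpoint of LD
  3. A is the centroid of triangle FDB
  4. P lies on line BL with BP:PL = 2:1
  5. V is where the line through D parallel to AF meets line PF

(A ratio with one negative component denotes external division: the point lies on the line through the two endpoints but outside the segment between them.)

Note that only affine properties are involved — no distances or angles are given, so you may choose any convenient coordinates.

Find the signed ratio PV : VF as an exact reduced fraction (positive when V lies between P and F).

PV:VF = -10/3

Choose coordinates D = (0, 0), L = (1, 0), Q = (0, 1).
1. F lies on line QD with QF:FD = 5:(-3) ⇒ F = (0, -3/2)
2. B is the midpoint of LD ⇒ B = (1/2, 0)
3. A is the centroid of triangle FDB ⇒ A = (1/6, -1/2)
4. P lies on line BL with BP:PL = 2:1 ⇒ P = (5/6, 0)
5. V is where the line through D parallel to AF meets line PF ⇒ V = (-5/14, -15/7)
V = P + t·(F−P) with t = 10/7, so PV:VF = t:(1−t) = 10/7:-3/7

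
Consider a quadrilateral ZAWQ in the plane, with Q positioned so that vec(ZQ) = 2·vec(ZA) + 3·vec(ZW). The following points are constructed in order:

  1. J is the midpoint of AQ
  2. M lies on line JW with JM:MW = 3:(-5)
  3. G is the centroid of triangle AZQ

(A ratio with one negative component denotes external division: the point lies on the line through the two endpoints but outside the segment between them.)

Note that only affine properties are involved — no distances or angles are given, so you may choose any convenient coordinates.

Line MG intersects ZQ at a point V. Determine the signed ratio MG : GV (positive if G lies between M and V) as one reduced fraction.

Work in coordinates with Z = (0, 0), A = (1, 0), W = (0, 1), Q = (2, 3).
1. J is the midpoint of AQ ⇒ J = (3/2, 3/2)
2. M lies on line JW with JM:MW = 3:(-5) ⇒ M = (15/4, 9/4)
3. G is the centroid of triangle AZQ ⇒ G = (1, 1)
line MG meets ZQ at V = (12/23, 18/23)
G = M + t·(V−M) with t = 23/27, so MG:GV = 23/27:4/27

MG:GV = 23/4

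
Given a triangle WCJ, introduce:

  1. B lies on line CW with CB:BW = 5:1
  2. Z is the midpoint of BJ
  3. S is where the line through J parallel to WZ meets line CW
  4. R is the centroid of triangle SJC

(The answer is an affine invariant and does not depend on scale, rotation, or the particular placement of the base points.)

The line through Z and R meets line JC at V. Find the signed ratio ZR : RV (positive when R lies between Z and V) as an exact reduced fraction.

Work in coordinates with W = (0, 0), C = (1, 0), J = (0, 1).
1. B lies on line CW with CB:BW = 5:1 ⇒ B = (1/6, 0)
2. Z is the midpoint of BJ ⇒ Z = (1/12, 1/2)
3. S is where the line through J parallel to WZ meets line CW ⇒ S = (-1/6, 0)
4. R is the centroid of triangle SJC ⇒ R = (5/18, 1/3)
line ZR meets JC at V = (3, -2)
R = Z + t·(V−Z) with t = 1/15, so ZR:RV = 1/15:14/15

ZR:RV = 1/14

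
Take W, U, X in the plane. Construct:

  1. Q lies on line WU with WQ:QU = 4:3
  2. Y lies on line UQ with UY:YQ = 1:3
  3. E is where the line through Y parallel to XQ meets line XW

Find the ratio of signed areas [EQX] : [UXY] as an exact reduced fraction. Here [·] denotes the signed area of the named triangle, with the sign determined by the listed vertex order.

Work in coordinates with W = (0, 0), U = (1, 0), X = (0, 1).
1. Q lies on line WU with WQ:QU = 4:3 ⇒ Q = (4/7, 0)
2. Y lies on line UQ with UY:YQ = 1:3 ⇒ Y = (25/28, 0)
3. E is where the line through Y parallel to XQ meets line XW ⇒ E = (0, 25/16)
2·[EQX] = -9/28, 2·[UXY] = 3/28
[EQX]:[UXY] = -9/28:3/28 = -3

[EQX]:[UXY] = -3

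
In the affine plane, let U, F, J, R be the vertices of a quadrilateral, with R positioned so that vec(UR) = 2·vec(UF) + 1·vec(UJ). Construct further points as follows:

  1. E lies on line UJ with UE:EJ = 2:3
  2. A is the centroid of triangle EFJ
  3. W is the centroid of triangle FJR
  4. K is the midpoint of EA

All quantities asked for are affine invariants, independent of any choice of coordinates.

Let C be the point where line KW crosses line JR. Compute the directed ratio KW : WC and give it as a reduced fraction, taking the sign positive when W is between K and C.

KW:WC = 7/10

Assign U = (0, 0), F = (1, 0), J = (0, 1), R = (2, 1) — the answer is frame-independent, so this choice is without loss of generality.
1. E lies on line UJ with UE:EJ = 2:3 ⇒ E = (0, 2/5)
2. A is the centroid of triangle EFJ ⇒ A = (1/3, 7/15)
3. W is the centroid of triangle FJR ⇒ W = (1, 2/3)
4. K is the midpoint of EA ⇒ K = (1/6, 13/30)
line KW meets JR at C = (46/21, 1)
W = K + t·(C−K) with t = 7/17, so KW:WC = 7/17:10/17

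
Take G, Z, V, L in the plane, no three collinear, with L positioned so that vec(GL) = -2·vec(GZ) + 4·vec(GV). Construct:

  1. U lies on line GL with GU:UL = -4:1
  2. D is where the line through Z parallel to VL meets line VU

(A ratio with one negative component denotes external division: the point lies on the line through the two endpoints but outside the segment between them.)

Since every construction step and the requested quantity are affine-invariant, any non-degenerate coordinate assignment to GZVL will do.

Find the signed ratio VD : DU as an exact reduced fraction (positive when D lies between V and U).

VD:DU = -3

Assign G = (0, 0), Z = (1, 0), V = (0, 1), L = (-2, 4) — the answer is frame-independent, so this choice is without loss of generality.
1. U lies on line GL with GU:UL = -4:1 ⇒ U = (-8/3, 16/3)
2. D is where the line through Z parallel to VL meets line VU ⇒ D = (-4, 15/2)
D = V + t·(U−V) with t = 3/2, so VD:DU = t:(1−t) = 3/2:-1/2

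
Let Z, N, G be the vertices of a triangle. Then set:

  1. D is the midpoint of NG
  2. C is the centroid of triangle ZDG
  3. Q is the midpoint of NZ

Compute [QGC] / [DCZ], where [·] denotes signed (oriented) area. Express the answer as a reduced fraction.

Work in coordinates with Z = (0, 0), N = (1, 0), G = (0, 1).
1. D is the midpoint of NG ⇒ D = (1/2, 1/2)
2. C is the centroid of triangle ZDG ⇒ C = (1/6, 1/2)
3. Q is the midpoint of NZ ⇒ Q = (1/2, 0)
2·[QGC] = 1/12, 2·[DCZ] = 1/6
[QGC]:[DCZ] = 1/12:1/6 = 1/2

[QGC]:[DCZ] = 1/2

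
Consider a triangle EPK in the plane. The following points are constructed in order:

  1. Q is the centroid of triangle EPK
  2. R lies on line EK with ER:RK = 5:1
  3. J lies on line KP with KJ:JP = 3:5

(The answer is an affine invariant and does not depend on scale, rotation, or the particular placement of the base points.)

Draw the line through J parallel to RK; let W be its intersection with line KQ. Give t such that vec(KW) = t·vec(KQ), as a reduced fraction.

Set E = (0, 0), P = (1, 0), K = (0, 1); any affine frame gives the same invariant.
1. Q is the centroid of triangle EPK ⇒ Q = (1/3, 1/3)
2. R lies on line EK with ER:RK = 5:1 ⇒ R = (0, 5/6)
3. J lies on line KP with KJ:JP = 3:5 ⇒ J = (3/8, 5/8)
through J parallel to RK: direction (0, 1/6); meets KQ at W = (3/8, 1/4)
W = K + t·(Q−K) with t = 9/8

t = 9/8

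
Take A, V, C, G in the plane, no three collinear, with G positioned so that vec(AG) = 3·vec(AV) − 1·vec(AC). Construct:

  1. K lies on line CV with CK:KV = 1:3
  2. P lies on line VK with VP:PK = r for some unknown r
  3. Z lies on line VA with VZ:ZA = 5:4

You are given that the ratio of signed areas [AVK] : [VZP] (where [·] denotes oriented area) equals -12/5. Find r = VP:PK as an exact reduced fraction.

Work in coordinates with A = (0, 0), V = (1, 0), C = (0, 1), G = (3, -1).
1. K lies on line CV with CK:KV = 1:3 ⇒ K = (1/4, 3/4)
2. With VP:PK = r, write λ = r/(r+1) so P = V + λ·(K−V); P is affine-linear in λ
3. Z lies on line VA with VZ:ZA = 5:4 ⇒ Z = (4/9, 0)
Every point depending on P is an affine combination of P and λ-independent points, so each such coordinate is linear in λ; the λ² term in each signed area is a multiple of (K−V)×(K−V) = 0, so 2·[AVK] and 2·[VZP] are each linear in λ. Evaluating at λ=0 and λ=1:
  2·[AVK] = 3/4,   2·[VZP] = -5/12·λ
So [AVK]:[VZP] = (3/4) / (-5/12·λ). Setting this equal to -12/5:
  3/4 = -12/5·(-5/12·λ)  ⇒  λ = 3/4
Then r = λ/(1−λ) = (3/4)/(1/4) = 3. Check: with r = 3, P = (7/16, 9/16) and [AVK]:[VZP] = -12/5 as required.

r = 3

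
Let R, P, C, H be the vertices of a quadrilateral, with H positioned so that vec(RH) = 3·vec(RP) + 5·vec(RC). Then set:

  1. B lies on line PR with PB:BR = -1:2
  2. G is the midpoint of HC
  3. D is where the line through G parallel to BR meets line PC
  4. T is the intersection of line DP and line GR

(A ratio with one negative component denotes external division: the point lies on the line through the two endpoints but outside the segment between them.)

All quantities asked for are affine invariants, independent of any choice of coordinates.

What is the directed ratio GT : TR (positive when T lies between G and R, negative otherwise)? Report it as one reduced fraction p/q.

Choose coordinates R = (0, 0), P = (1, 0), C = (0, 1), H = (3, 5).
1. B lies on line PR with PB:BR = -1:2 ⇒ B = (2, 0)
2. G is the midpoint of HC ⇒ G = (3/2, 3)
3. D is where the line through G parallel to BR meets line PC ⇒ D = (-2, 3)
4. T is the intersection of line DP and line GR ⇒ T = (1/3, 2/3)
T = G + t·(R−G) with t = 7/9, so GT:TR = t:(1−t) = 7/9:2/9

GT:TR = 7/2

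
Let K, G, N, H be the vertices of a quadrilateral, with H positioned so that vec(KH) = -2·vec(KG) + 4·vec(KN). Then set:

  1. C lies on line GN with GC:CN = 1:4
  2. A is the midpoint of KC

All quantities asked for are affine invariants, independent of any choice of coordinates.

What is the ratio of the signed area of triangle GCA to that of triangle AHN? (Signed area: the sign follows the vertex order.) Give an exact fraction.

[GCA]:[AHN] = -1/6

Set K = (0, 0), G = (1, 0), N = (0, 1), H = (-2, 4); any affine frame gives the same invariant.
1. C lies on line GN with GC:CN = 1:4 ⇒ C = (4/5, 1/5)
2. A is the midpoint of KC ⇒ A = (2/5, 1/10)
2·[GCA] = 1/10, 2·[AHN] = -3/5
[GCA]:[AHN] = 1/10:-3/5 = -1/6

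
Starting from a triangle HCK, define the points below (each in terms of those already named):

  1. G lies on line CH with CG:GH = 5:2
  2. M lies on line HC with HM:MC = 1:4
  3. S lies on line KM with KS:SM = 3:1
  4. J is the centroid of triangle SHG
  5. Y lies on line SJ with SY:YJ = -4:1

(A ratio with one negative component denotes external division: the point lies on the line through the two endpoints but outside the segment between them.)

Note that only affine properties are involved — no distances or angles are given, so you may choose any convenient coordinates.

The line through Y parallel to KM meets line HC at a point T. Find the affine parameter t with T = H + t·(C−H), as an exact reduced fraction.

t = 47/315

Assign H = (0, 0), C = (1, 0), K = (0, 1) — the answer is frame-independent, so this choice is without loss of generality.
1. G lies on line CH with CG:GH = 5:2 ⇒ G = (2/7, 0)
2. M lies on line HC with HM:MC = 1:4 ⇒ M = (1/5, 0)
3. S lies on line KM with KS:SM = 3:1 ⇒ S = (3/20, 1/4)
4. J is the centroid of triangle SHG ⇒ J = (61/420, 1/12)
5. Y lies on line SJ with SY:YJ = -4:1 ⇒ Y = (181/1260, 1/36)
through Y parallel to KM: direction (1/5, -1); meets HC at T = (47/315, 0)
T = H + t·(C−H) with t = 47/315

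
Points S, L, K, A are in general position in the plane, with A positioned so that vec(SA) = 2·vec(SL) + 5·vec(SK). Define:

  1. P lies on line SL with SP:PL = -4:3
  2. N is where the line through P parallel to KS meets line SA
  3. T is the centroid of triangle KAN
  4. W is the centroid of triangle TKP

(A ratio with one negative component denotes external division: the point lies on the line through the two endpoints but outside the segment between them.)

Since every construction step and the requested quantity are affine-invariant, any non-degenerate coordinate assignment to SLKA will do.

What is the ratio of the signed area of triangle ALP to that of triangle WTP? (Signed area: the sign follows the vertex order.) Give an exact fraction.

Work in coordinates with S = (0, 0), L = (1, 0), K = (0, 1), A = (2, 5).
1. P lies on line SL with SP:PL = -4:3 ⇒ P = (4, 0)
2. N is where the line through P parallel to KS meets line SA ⇒ N = (4, 10)
3. T is the centroid of triangle KAN ⇒ T = (2, 16/3)
4. W is the centroid of triangle TKP ⇒ W = (2, 19/9)
2·[ALP] = 15, 2·[WTP] = -58/9
[ALP]:[WTP] = 15:-58/9 = -135/58

[ALP]:[WTP] = -135/58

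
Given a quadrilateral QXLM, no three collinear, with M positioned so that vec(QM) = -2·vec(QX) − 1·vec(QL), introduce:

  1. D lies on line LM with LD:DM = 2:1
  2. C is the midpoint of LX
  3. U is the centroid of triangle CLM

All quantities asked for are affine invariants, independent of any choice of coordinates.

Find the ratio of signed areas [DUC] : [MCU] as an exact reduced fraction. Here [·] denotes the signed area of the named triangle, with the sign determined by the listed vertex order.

Set Q = (0, 0), X = (1, 0), L = (0, 1), M = (-2, -1); any affine frame gives the same invariant.
1. D lies on line LM with LD:DM = 2:1 ⇒ D = (-4/3, -1/3)
2. C is the midpoint of LX ⇒ C = (1/2, 1/2)
3. U is the centroid of triangle CLM ⇒ U = (-1/2, 1/6)
2·[DUC] = -2/9, 2·[MCU] = 2/3
[DUC]:[MCU] = -2/9:2/3 = -1/3

[DUC]:[MCU] = -1/3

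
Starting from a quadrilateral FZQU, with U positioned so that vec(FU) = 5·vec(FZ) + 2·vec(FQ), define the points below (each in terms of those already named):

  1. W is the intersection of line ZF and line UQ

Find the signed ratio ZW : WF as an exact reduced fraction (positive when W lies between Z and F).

ZW:WF = -6/5

Assign F = (0, 0), Z = (1, 0), Q = (0, 1), U = (5, 2) — the answer is frame-independent, so this choice is without loss of generality.
1. W is the intersection of line ZF and line UQ ⇒ W = (-5, 0)
W = Z + t·(F−Z) with t = 6, so ZW:WF = t:(1−t) = 6:-5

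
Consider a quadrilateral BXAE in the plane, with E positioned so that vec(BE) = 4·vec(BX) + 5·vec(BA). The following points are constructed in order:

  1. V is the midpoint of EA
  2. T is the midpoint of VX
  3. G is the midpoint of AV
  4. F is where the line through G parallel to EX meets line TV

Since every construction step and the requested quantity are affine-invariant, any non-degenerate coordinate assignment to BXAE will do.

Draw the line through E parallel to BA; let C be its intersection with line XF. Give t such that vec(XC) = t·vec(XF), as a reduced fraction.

t = 2

Assign B = (0, 0), X = (1, 0), A = (0, 1), E = (4, 5) — the answer is frame-independent, so this choice is without loss of generality.
1. V is the midpoint of EA ⇒ V = (2, 3)
2. T is the midpoint of VX ⇒ T = (3/2, 3/2)
3. G is the midpoint of AV ⇒ G = (1, 2)
4. F is where the line through G parallel to EX meets line TV ⇒ F = (5/2, 9/2)
through E parallel to BA: direction (0, 1); meets XF at C = (4, 9)
C = X + t·(F−X) with t = 2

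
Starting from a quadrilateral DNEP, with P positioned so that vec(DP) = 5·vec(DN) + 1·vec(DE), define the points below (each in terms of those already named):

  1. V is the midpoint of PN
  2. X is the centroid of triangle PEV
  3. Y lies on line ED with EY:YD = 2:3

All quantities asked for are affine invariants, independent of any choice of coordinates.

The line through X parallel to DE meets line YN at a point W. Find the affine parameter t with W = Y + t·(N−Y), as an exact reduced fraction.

t = 8/3

Choose coordinates D = (0, 0), N = (1, 0), E = (0, 1), P = (5, 1).
1. V is the midpoint of PN ⇒ V = (3, 1/2)
2. X is the centroid of triangle PEV ⇒ X = (8/3, 5/6)
3. Y lies on line ED with EY:YD = 2:3 ⇒ Y = (0, 3/5)
through X parallel to DE: direction (0, 1); meets YN at W = (8/3, -1)
W = Y + t·(N−Y) with t = 8/3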